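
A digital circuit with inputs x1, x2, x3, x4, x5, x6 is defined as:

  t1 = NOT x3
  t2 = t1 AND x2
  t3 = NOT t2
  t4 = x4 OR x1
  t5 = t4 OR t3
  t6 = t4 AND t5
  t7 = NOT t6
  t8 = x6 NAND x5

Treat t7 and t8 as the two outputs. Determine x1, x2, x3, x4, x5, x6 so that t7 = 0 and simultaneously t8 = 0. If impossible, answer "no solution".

Check with x1=1, x2=1, x3=1, x4=1, x5=1, x6=1:
t1 = NOT x3 = NOT 1 = 0
t2 = t1 AND x2 = 0 AND 1 = 0
t3 = NOT t2 = NOT 0 = 1
t4 = x4 OR x1 = 1 OR 1 = 1
t5 = t4 OR t3 = 1 OR 1 = 1
t6 = t4 AND t5 = 1 AND 1 = 1
t7 = NOT t6 = NOT 1 = 0
t8 = x6 NAND x5 = 1 NAND 1 = 0
So t7 = 0 and t8 = 0.

x1=1, x2=1, x3=1, x4=1, x5=1, x6=1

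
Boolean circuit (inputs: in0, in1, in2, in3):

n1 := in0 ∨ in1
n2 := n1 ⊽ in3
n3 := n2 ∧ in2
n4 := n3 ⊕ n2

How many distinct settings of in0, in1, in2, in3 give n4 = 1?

1

n4 = n3 ⊕ n2 must be 1, so n3 and n2 differ.
Satisfying assignments:
  in0=0, in1=0, in2=0, in3=0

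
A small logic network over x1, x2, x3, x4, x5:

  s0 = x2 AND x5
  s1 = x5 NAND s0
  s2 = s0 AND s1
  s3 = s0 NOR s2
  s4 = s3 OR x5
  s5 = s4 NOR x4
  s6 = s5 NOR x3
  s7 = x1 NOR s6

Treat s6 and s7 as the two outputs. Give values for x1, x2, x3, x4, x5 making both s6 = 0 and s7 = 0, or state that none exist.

Check with x1=1, x2=1, x3=1, x4=1, x5=0:
s0 = x2 AND x5 = 1 AND 0 = 0
s1 = x5 NAND s0 = 0 NAND 0 = 1
s2 = s0 AND s1 = 0 AND 1 = 0
s3 = s0 NOR s2 = 0 NOR 0 = 1
s4 = s3 OR x5 = 1 OR 0 = 1
s5 = s4 NOR x4 = 1 NOR 1 = 0
s6 = s5 NOR x3 = 0 NOR 1 = 0
s7 = x1 NOR s6 = 1 NOR 0 = 0
So s6 = 0 and s7 = 0.

x1=1, x2=1, x3=1, x4=1, x5=0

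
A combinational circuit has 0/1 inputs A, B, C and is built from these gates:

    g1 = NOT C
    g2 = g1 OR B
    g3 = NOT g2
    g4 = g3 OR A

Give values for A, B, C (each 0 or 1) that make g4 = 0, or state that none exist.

A=0 B=1 C=1

g4 = g3 OR A must be 0, so both g3 = 0 and A = 0.
Check with A=0 B=1 C=1:
g1 = NOT C = NOT 1 = 0
g2 = g1 OR B = 0 OR 1 = 1
g3 = NOT g2 = NOT 1 = 0
g4 = g3 OR A = 0 OR 0 = 0
So g4 = 0 as required.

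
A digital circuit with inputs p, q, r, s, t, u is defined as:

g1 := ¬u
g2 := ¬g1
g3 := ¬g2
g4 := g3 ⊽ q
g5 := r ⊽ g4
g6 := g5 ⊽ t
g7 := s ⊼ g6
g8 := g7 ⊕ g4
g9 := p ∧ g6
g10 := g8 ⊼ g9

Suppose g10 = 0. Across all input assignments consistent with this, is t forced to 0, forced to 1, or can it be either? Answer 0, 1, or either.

g10 = g8 ⊼ g9 must be 0, so both g8 = 1 and g9 = 1.
Every assignment with g10 = 0 has t = 0; there are 5 such assignment(s).

0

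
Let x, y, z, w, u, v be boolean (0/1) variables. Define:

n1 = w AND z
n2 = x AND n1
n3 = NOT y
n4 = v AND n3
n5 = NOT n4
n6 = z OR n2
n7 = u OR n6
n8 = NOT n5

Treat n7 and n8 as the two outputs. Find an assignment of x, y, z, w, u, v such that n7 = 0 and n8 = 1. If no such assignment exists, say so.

x=0, y=0, z=0, w=1, u=0, v=1

Check with x=0, y=0, z=0, w=1, u=0, v=1:
n1 = w AND z = 1 AND 0 = 0
n2 = x AND n1 = 0 AND 0 = 0
n3 = NOT y = NOT 0 = 1
n4 = v AND n3 = 1 AND 1 = 1
n5 = NOT n4 = NOT 1 = 0
n6 = z OR n2 = 0 OR 0 = 0
n7 = u OR n6 = 0 OR 0 = 0
n8 = NOT n5 = NOT 0 = 1
So n7 = 0 and n8 = 1.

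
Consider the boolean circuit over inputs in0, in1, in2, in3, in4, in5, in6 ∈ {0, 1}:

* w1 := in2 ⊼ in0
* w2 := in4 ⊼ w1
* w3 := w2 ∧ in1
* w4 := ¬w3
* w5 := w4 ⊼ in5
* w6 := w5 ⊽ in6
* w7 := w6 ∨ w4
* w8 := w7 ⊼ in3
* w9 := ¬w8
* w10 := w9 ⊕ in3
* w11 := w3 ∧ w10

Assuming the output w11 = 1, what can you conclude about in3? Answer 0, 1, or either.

1

w11 = w3 ∧ w10 must be 1, so both w3 = 1 and w10 = 1.
w3 = w2 ∧ in1 must be 1, so both w2 = 1 and in1 = 1.
Every assignment with w11 = 1 has in3 = 1; there are 20 such assignment(s).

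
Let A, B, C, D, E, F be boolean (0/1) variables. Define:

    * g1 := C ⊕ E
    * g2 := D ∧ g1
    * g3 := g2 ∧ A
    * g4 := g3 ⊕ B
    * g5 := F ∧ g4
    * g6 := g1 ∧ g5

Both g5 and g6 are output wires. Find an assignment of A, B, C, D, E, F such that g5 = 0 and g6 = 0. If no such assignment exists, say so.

Check with A=0, B=1, C=1, D=1, E=1, F=0:
g1 = C ⊕ E = 1 ⊕ 1 = 0
g2 = D ∧ g1 = 1 ∧ 0 = 0
g3 = g2 ∧ A = 0 ∧ 0 = 0
g4 = g3 ⊕ B = 0 ⊕ 1 = 1
g5 = F ∧ g4 = 0 ∧ 1 = 0
g6 = g1 ∧ g5 = 0 ∧ 0 = 0
So g5 = 0 and g6 = 0.

A=0, B=1, C=1, D=1, E=1, F=0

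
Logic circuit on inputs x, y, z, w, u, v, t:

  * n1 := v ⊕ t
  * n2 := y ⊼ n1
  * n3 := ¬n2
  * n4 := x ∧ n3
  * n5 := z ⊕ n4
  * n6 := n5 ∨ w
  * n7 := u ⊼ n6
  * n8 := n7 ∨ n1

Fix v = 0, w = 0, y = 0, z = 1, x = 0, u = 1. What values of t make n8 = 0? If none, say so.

t=0

n8 = n7 ∨ n1 must be 0, so both n7 = 0 and n1 = 0.
Check with v = 0, w = 0, y = 0, z = 1, x = 0, u = 1 and t=0:
n1 = v ⊕ t = 0 ⊕ 0 = 0
n2 = y ⊼ n1 = 0 ⊼ 0 = 1
n3 = ¬n2 = ¬1 = 0
n4 = x ∧ n3 = 0 ∧ 0 = 0
n5 = z ⊕ n4 = 1 ⊕ 0 = 1
n6 = n5 ∨ w = 1 ∨ 0 = 1
n7 = u ⊼ n6 = 1 ⊼ 1 = 0
n8 = n7 ∨ n1 = 0 ∨ 0 = 0
So n8 = 0.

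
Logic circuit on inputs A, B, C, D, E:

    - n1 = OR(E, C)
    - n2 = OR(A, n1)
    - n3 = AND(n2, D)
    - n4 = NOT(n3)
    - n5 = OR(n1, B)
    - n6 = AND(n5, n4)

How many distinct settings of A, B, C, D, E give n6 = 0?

n6 = AND(n5, n4) must be 0, so at least one of n5, n4 is 0.
Enumerating the 32 input combinations, 17 give n6 = 0 and 15 give n6 = 1.

17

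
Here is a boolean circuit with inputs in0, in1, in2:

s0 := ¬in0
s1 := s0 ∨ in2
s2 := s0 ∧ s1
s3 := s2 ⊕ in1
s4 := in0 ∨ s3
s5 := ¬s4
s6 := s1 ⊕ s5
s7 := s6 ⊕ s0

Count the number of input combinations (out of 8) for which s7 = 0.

s7 = s6 ⊕ s0 must be 0, so s6 and s0 are equal.
Satisfying assignments:
  in0=0, in1=0, in2=0
  in0=0, in1=0, in2=1
  in0=1, in1=0, in2=0
  in0=1, in1=1, in2=0

4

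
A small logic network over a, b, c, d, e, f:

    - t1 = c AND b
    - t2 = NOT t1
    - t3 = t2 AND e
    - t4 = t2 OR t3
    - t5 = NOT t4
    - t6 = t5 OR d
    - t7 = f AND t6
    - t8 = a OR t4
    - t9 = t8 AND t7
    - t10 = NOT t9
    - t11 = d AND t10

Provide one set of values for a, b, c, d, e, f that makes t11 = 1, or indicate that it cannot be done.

a=1 b=1 c=1 d=1 e=1 f=0

Check with a=1 b=1 c=1 d=1 e=1 f=0:
t1 = c AND b = 1 AND 1 = 1
t2 = NOT t1 = NOT 1 = 0
t3 = t2 AND e = 0 AND 1 = 0
t4 = t2 OR t3 = 0 OR 0 = 0
t5 = NOT t4 = NOT 0 = 1
t6 = t5 OR d = 1 OR 1 = 1
t7 = f AND t6 = 0 AND 1 = 0
t8 = a OR t4 = 1 OR 0 = 1
t9 = t8 AND t7 = 1 AND 0 = 0
t10 = NOT t9 = NOT 0 = 1
t11 = d AND t10 = 1 AND 1 = 1
So t11 = 1 as required.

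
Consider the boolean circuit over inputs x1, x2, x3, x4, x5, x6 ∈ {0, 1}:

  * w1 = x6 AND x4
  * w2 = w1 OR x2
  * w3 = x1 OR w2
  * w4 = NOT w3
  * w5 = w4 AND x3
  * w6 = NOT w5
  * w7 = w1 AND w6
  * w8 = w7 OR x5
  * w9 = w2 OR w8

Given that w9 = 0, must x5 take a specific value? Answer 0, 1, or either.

0

w9 = w2 OR w8 must be 0, so both w2 = 0 and w8 = 0.
Every assignment with w9 = 0 has x5 = 0; there are 12 such assignment(s).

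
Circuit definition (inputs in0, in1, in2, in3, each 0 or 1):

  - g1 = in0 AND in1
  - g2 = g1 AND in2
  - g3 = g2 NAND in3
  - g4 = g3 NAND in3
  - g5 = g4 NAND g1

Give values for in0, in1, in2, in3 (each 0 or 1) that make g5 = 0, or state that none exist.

in0=1, in1=1, in2=0, in3=0

g5 = g4 NAND g1 must be 0, so both g4 = 1 and g1 = 1.
g4 = g3 NAND in3 must be 1, so at least one of g3, in3 is 0.
Check with in0=1, in1=1, in2=0, in3=0:
g1 = in0 AND in1 = 1 AND 1 = 1
g2 = g1 AND in2 = 1 AND 0 = 0
g3 = g2 NAND in3 = 0 NAND 0 = 1
g4 = g3 NAND in3 = 1 NAND 0 = 1
g5 = g4 NAND g1 = 1 NAND 1 = 0
So g5 = 0 as required.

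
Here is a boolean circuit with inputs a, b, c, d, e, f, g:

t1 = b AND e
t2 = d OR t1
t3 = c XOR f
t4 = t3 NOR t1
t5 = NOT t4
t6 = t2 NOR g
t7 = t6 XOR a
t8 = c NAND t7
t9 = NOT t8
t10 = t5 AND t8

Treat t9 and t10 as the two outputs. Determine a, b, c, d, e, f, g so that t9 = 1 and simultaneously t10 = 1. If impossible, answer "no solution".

no solution exists

Across all 128 input combinations, none give both t9 = 1 and t10 = 1.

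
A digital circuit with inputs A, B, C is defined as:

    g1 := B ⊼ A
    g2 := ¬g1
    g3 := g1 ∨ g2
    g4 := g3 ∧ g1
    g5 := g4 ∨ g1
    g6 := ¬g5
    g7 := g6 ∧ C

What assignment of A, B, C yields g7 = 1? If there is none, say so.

g7 = g6 ∧ C must be 1, so both g6 = 1 and C = 1.
g6 = ¬g5 must be 1, so g5 = 0.
g5 = g4 ∨ g1 must be 0, so both g4 = 0 and g1 = 0.
Check with A=1, B=1, C=1:
g1 = B ⊼ A = 1 ⊼ 1 = 0
g2 = ¬g1 = ¬0 = 1
g3 = g1 ∨ g2 = 0 ∨ 1 = 1
g4 = g3 ∧ g1 = 1 ∧ 0 = 0
g5 = g4 ∨ g1 = 0 ∨ 0 = 0
g6 = ¬g5 = ¬0 = 1
g7 = g6 ∧ C = 1 ∧ 1 = 1
So g7 = 1 as required.

A=1, B=1, C=1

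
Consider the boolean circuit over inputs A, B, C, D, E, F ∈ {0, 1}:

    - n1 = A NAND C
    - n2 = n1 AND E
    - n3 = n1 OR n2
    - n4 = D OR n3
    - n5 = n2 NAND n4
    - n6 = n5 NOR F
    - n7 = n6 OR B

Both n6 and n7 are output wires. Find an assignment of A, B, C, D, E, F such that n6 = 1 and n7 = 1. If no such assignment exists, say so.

Check with A=0, B=0, C=0, D=1, E=1, F=0:
n1 = A NAND C = 0 NAND 0 = 1
n2 = n1 AND E = 1 AND 1 = 1
n3 = n1 OR n2 = 1 OR 1 = 1
n4 = D OR n3 = 1 OR 1 = 1
n5 = n2 NAND n4 = 1 NAND 1 = 0
n6 = n5 NOR F = 0 NOR 0 = 1
n7 = n6 OR B = 1 OR 0 = 1
So n6 = 1 and n7 = 1.

A=0, B=0, C=0, D=1, E=1, F=0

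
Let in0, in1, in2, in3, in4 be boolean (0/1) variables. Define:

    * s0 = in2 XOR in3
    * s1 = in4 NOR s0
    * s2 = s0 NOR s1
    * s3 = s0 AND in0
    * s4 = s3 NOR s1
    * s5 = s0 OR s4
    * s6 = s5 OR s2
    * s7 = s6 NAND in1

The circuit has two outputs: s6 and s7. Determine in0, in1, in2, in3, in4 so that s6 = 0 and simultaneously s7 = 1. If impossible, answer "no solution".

Check with in0=0, in1=1, in2=1, in3=1, in4=0:
s0 = in2 XOR in3 = 1 XOR 1 = 0
s1 = in4 NOR s0 = 0 NOR 0 = 1
s2 = s0 NOR s1 = 0 NOR 1 = 0
s3 = s0 AND in0 = 0 AND 0 = 0
s4 = s3 NOR s1 = 0 NOR 1 = 0
s5 = s0 OR s4 = 0 OR 0 = 0
s6 = s5 OR s2 = 0 OR 0 = 0
s7 = s6 NAND in1 = 0 NAND 1 = 1
So s6 = 0 and s7 = 1.

in0=0, in1=1, in2=1, in3=1, in4=0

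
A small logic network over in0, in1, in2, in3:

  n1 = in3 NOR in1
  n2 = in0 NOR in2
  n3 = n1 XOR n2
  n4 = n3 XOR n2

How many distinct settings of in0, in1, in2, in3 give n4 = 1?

n4 = n3 XOR n2 must be 1, so n3 and n2 differ.
Satisfying assignments:
  in0=0, in1=0, in2=0, in3=0
  in0=0, in1=0, in2=1, in3=0
  in0=1, in1=0, in2=0, in3=0
  in0=1, in1=0, in2=1, in3=0

4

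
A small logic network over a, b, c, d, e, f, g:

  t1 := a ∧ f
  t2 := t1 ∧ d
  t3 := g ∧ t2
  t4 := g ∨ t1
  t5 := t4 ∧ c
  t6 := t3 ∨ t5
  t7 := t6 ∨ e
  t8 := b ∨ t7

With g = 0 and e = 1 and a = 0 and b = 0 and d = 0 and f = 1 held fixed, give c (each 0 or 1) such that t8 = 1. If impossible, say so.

c=1

Check with g = 0 and e = 1 and a = 0 and b = 0 and d = 0 and f = 1 and c=1:
t1 = a ∧ f = 0 ∧ 1 = 0
t2 = t1 ∧ d = 0 ∧ 0 = 0
t3 = g ∧ t2 = 0 ∧ 0 = 0
t4 = g ∨ t1 = 0 ∨ 0 = 0
t5 = t4 ∧ c = 0 ∧ 1 = 0
t6 = t3 ∨ t5 = 0 ∨ 0 = 0
t7 = t6 ∨ e = 0 ∨ 1 = 1
t8 = b ∨ t7 = 0 ∨ 1 = 1
So t8 = 1.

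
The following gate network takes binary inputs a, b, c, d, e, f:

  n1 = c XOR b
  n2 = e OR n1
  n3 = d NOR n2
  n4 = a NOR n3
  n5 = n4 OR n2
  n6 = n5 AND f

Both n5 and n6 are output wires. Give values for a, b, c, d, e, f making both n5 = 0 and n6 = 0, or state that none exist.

a=0 b=1 c=1 d=0 e=0 f=0

Check with a=0 b=1 c=1 d=0 e=0 f=0:
n1 = c XOR b = 1 XOR 1 = 0
n2 = e OR n1 = 0 OR 0 = 0
n3 = d NOR n2 = 0 NOR 0 = 1
n4 = a NOR n3 = 0 NOR 1 = 0
n5 = n4 OR n2 = 0 OR 0 = 0
n6 = n5 AND f = 0 AND 0 = 0
So n5 = 0 and n6 = 0.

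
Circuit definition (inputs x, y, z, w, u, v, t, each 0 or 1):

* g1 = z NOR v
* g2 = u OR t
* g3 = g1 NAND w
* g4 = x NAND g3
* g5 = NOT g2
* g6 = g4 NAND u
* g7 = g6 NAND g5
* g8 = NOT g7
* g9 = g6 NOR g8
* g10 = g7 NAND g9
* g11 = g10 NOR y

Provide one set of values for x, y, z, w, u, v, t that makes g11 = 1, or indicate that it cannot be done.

x=0 y=0 z=0 w=1 u=1 v=0 t=0

Check with x=0 y=0 z=0 w=1 u=1 v=0 t=0:
g1 = z NOR v = 0 NOR 0 = 1
g2 = u OR t = 1 OR 0 = 1
g3 = g1 NAND w = 1 NAND 1 = 0
g4 = x NAND g3 = 0 NAND 0 = 1
g5 = NOT g2 = NOT 1 = 0
g6 = g4 NAND u = 1 NAND 1 = 0
g7 = g6 NAND g5 = 0 NAND 0 = 1
g8 = NOT g7 = NOT 1 = 0
g9 = g6 NOR g8 = 0 NOR 0 = 1
g10 = g7 NAND g9 = 1 NAND 1 = 0
g11 = g10 NOR y = 0 NOR 0 = 1
So g11 = 1 as required.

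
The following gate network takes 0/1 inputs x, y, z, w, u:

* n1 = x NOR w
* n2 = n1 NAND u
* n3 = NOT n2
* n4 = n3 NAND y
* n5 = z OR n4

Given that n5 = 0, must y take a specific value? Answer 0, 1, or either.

1

n5 = z OR n4 must be 0, so both z = 0 and n4 = 0.
n4 = n3 NAND y must be 0, so both n3 = 1 and y = 1.
n3 = NOT n2 must be 1, so n2 = 0.
Every assignment with n5 = 0 has y = 1; there are 1 such assignment(s).
  x=0, y=1, z=0, w=0, u=1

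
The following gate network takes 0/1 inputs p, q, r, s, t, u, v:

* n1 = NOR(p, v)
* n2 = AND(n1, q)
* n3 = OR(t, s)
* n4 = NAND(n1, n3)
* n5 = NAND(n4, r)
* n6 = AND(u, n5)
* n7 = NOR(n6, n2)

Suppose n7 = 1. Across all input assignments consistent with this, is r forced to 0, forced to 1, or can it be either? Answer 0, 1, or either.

either

Both values of r occur among assignments with n7 = 1:
  r=0: p=0, q=0, r=0, s=0, t=0, u=0, v=0
  r=1: p=0, q=0, r=1, s=0, t=0, u=0, v=0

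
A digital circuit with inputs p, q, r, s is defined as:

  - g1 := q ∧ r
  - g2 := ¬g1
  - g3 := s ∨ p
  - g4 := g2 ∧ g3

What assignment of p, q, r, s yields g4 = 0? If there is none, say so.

p=0, q=0, r=1, s=0

g4 = g2 ∧ g3 must be 0, so at least one of g2, g3 is 0.
Check with p=0, q=0, r=1, s=0:
g1 = q ∧ r = 0 ∧ 1 = 0
g2 = ¬g1 = ¬0 = 1
g3 = s ∨ p = 0 ∨ 0 = 0
g4 = g2 ∧ g3 = 1 ∧ 0 = 0
So g4 = 0 as required.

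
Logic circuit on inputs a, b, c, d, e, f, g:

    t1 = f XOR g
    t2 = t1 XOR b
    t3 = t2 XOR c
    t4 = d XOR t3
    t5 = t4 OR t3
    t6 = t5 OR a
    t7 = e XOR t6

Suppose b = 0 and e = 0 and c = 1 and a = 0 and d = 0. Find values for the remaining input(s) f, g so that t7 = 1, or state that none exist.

t7 = e XOR t6 must be 1, so e and t6 differ.
Check with b = 0 and e = 0 and c = 1 and a = 0 and d = 0 and f=1, g=1:
t1 = f XOR g = 1 XOR 1 = 0
t2 = t1 XOR b = 0 XOR 0 = 0
t3 = t2 XOR c = 0 XOR 1 = 1
t4 = d XOR t3 = 0 XOR 1 = 1
t5 = t4 OR t3 = 1 OR 1 = 1
t6 = t5 OR a = 1 OR 0 = 1
t7 = e XOR t6 = 0 XOR 1 = 1
So t7 = 1.

f=1, g=1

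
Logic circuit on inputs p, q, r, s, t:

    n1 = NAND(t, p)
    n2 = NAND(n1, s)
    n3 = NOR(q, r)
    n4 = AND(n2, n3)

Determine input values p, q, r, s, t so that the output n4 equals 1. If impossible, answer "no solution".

n4 = AND(n2, n3) must be 1, so both n2 = 1 and n3 = 1.
n2 = NAND(n1, s) must be 1, so at least one of n1, s is 0.
Check with p=1 q=0 r=0 s=0 t=1:
n1 = NAND(t, p) = NAND(1, 1) = 0
n2 = NAND(n1, s) = NAND(0, 0) = 1
n3 = NOR(q, r) = NOR(0, 0) = 1
n4 = AND(n2, n3) = AND(1, 1) = 1
So n4 = 1 as required.

p=1 q=0 r=0 s=0 t=1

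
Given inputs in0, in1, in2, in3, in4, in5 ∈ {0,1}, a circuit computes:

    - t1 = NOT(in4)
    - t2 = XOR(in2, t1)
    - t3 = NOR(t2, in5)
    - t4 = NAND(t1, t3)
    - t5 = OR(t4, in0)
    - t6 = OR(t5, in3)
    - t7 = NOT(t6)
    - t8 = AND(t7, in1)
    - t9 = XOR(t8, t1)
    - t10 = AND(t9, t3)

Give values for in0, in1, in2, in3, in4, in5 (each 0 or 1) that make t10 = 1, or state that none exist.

t10 = AND(t9, t3) must be 1, so both t9 = 1 and t3 = 1.
Check with in0=0 in1=1 in2=1 in3=1 in4=0 in5=0:
t1 = NOT(in4) = NOT 0 = 1
t2 = XOR(in2, t1) = XOR(1, 1) = 0
t3 = NOR(t2, in5) = NOR(0, 0) = 1
t4 = NAND(t1, t3) = NAND(1, 1) = 0
t5 = OR(t4, in0) = OR(0, 0) = 0
t6 = OR(t5, in3) = OR(0, 1) = 1
t7 = NOT(t6) = NOT 1 = 0
t8 = AND(t7, in1) = AND(0, 1) = 0
t9 = XOR(t8, t1) = XOR(0, 1) = 1
t10 = AND(t9, t3) = AND(1, 1) = 1
So t10 = 1 as required.

in0=0 in1=1 in2=1 in3=1 in4=0 in5=0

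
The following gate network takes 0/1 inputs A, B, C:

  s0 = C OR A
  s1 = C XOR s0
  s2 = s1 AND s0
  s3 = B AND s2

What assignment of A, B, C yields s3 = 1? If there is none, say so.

s3 = B AND s2 must be 1, so both B = 1 and s2 = 1.
Check with A=1 B=1 C=0:
s0 = C OR A = 0 OR 1 = 1
s1 = C XOR s0 = 0 XOR 1 = 1
s2 = s1 AND s0 = 1 AND 1 = 1
s3 = B AND s2 = 1 AND 1 = 1
So s3 = 1 as required.

A=1 B=1 C=0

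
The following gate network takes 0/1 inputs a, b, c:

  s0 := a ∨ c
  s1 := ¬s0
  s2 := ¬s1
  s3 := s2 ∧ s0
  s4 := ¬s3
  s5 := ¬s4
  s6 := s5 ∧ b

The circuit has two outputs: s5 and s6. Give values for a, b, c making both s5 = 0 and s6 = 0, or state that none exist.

a=0, b=1, c=0

Check with a=0, b=1, c=0:
s0 = a ∨ c = 0 ∨ 0 = 0
s1 = ¬s0 = ¬0 = 1
s2 = ¬s1 = ¬1 = 0
s3 = s2 ∧ s0 = 0 ∧ 0 = 0
s4 = ¬s3 = ¬0 = 1
s5 = ¬s4 = ¬1 = 0
s6 = s5 ∧ b = 0 ∧ 1 = 0
So s5 = 0 and s6 = 0.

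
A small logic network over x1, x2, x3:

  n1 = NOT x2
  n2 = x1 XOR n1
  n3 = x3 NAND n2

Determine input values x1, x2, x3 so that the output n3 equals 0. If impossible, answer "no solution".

n3 = x3 NAND n2 must be 0, so both x3 = 1 and n2 = 1.
n2 = x1 XOR n1 must be 1, so x1 and n1 differ.
Check with x1=0 x2=0 x3=1:
n1 = NOT x2 = NOT 0 = 1
n2 = x1 XOR n1 = 0 XOR 1 = 1
n3 = x3 NAND n2 = 1 NAND 1 = 0
So n3 = 0 as required.

x1=0 x2=0 x3=1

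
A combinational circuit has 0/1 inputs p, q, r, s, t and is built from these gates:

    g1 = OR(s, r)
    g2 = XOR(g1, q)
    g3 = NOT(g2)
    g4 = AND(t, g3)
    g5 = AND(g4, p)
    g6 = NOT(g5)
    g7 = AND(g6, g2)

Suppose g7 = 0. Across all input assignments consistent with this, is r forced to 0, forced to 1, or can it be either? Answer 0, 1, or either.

either

Both values of r occur among assignments with g7 = 0:
  r=0: p=0, q=0, r=0, s=0, t=0
  r=1: p=0, q=1, r=1, s=0, t=0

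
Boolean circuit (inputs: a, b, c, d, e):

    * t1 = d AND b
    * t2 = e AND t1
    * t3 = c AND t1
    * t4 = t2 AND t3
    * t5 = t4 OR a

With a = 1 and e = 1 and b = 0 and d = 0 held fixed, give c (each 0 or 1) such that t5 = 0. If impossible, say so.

With a = 1 and e = 1 and b = 0 and d = 0 fixed, none of the 2 settings of c give t5 = 0.
For example, with c=0:
t1 = d AND b = 0 AND 0 = 0
t2 = e AND t1 = 1 AND 0 = 0
t3 = c AND t1 = 0 AND 0 = 0
t4 = t2 AND t3 = 0 AND 0 = 0
t5 = t4 OR a = 0 OR 1 = 1
giving t5 = 1 ≠ 0.

no solution exists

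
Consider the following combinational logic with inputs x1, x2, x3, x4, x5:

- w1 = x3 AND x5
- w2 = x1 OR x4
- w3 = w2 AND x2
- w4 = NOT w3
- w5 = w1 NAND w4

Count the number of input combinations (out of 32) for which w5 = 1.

w5 = w1 NAND w4 must be 1, so at least one of w1, w4 is 0.
Enumerating the 32 input combinations, 27 give w5 = 1 and 5 give w5 = 0.

27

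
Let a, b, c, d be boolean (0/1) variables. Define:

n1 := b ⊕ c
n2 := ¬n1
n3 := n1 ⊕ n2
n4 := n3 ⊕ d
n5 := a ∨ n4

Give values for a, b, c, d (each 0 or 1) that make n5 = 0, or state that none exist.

n5 = a ∨ n4 must be 0, so both a = 0 and n4 = 0.
n4 = n3 ⊕ d must be 0, so n3 and d are equal.
Check with a=0, b=1, c=0, d=1:
n1 = b ⊕ c = 1 ⊕ 0 = 1
n2 = ¬n1 = ¬1 = 0
n3 = n1 ⊕ n2 = 1 ⊕ 0 = 1
n4 = n3 ⊕ d = 1 ⊕ 1 = 0
n5 = a ∨ n4 = 0 ∨ 0 = 0
So n5 = 0 as required.

a=0, b=1, c=0, d=1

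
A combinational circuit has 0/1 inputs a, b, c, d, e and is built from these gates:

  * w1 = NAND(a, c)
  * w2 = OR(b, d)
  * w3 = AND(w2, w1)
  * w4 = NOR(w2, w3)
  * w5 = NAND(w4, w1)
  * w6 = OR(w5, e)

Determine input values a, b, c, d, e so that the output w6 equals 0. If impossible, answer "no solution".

a=1, b=0, c=0, d=0, e=0

w6 = OR(w5, e) must be 0, so both w5 = 0 and e = 0.
w5 = NAND(w4, w1) must be 0, so both w4 = 1 and w1 = 1.
Check with a=1, b=0, c=0, d=0, e=0:
w1 = NAND(a, c) = NAND(1, 0) = 1
w2 = OR(b, d) = OR(0, 0) = 0
w3 = AND(w2, w1) = AND(0, 1) = 0
w4 = NOR(w2, w3) = NOR(0, 0) = 1
w5 = NAND(w4, w1) = NAND(1, 1) = 0
w6 = OR(w5, e) = OR(0, 0) = 0
So w6 = 0 as required.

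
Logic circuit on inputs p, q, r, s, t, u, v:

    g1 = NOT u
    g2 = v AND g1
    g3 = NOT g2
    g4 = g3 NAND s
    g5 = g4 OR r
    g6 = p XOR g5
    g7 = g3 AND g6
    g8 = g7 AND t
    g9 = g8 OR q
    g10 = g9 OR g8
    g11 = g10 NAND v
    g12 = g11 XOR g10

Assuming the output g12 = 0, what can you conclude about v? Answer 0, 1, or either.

0

g12 = g11 XOR g10 must be 0, so g11 and g10 are equal.
Every assignment with g12 = 0 has v = 0; there are 40 such assignment(s).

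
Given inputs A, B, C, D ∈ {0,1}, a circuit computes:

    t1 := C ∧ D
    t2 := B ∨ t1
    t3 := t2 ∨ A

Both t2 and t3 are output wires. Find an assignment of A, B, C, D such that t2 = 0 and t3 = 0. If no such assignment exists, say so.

A=0, B=0, C=0, D=0

Check with A=0, B=0, C=0, D=0:
t1 = C ∧ D = 0 ∧ 0 = 0
t2 = B ∨ t1 = 0 ∨ 0 = 0
t3 = t2 ∨ A = 0 ∨ 0 = 0
So t2 = 0 and t3 = 0.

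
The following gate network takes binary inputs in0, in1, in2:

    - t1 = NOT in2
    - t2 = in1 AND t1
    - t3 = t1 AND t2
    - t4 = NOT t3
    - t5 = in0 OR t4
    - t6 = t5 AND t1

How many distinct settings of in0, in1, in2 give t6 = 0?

5

t6 = t5 AND t1 must be 0, so at least one of t5, t1 is 0.
Satisfying assignments:
  in0=0, in1=0, in2=1
  in0=0, in1=1, in2=0
  in0=0, in1=1, in2=1
  in0=1, in1=0, in2=1
  in0=1, in1=1, in2=1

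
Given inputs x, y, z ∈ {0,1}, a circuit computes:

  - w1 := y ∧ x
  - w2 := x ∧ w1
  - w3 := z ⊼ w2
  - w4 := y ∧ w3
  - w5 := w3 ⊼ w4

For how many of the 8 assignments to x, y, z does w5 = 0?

3

w5 = w3 ⊼ w4 must be 0, so both w3 = 1 and w4 = 1.
w3 = z ⊼ w2 must be 1, so at least one of z, w2 is 0.
Satisfying assignments:
  x=0, y=1, z=0
  x=0, y=1, z=1
  x=1, y=1, z=0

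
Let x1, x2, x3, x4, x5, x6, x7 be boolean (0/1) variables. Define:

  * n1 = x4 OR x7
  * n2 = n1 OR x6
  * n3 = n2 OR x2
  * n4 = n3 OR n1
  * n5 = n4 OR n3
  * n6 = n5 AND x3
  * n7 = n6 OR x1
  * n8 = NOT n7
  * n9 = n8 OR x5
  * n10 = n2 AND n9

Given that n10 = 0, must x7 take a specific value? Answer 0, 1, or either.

either

Both values of x7 occur among assignments with n10 = 0:
  x7=0: x1=0, x2=0, x3=0, x4=0, x5=0, x6=0, x7=0
  x7=1: x1=0, x2=0, x3=1, x4=0, x5=0, x6=0, x7=1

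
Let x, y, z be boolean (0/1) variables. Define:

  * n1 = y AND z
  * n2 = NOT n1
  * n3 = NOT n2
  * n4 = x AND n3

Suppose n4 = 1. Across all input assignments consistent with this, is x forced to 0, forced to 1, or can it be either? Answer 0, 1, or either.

n4 = x AND n3 must be 1, so both x = 1 and n3 = 1.
Every assignment with n4 = 1 has x = 1; there are 1 such assignment(s).
  x=1, y=1, z=1

1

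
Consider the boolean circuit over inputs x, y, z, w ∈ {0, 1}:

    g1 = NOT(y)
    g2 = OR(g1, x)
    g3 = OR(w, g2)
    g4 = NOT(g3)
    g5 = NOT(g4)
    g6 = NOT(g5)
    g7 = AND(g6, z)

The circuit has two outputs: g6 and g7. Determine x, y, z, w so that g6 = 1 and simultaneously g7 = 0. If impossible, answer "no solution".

Check with x=0 y=1 z=0 w=0:
g1 = NOT(y) = NOT 1 = 0
g2 = OR(g1, x) = OR(0, 0) = 0
g3 = OR(w, g2) = OR(0, 0) = 0
g4 = NOT(g3) = NOT 0 = 1
g5 = NOT(g4) = NOT 1 = 0
g6 = NOT(g5) = NOT 0 = 1
g7 = AND(g6, z) = AND(1, 0) = 0
So g6 = 1 and g7 = 0.

x=0 y=1 z=0 w=0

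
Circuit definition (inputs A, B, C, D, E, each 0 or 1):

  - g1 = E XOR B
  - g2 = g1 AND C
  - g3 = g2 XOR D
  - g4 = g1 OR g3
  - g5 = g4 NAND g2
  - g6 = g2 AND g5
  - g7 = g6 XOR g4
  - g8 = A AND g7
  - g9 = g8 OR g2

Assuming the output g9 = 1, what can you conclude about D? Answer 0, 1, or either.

Both values of D occur among assignments with g9 = 1:
  D=0: A=0, B=0, C=1, D=0, E=1
  D=1: A=0, B=0, C=1, D=1, E=1

either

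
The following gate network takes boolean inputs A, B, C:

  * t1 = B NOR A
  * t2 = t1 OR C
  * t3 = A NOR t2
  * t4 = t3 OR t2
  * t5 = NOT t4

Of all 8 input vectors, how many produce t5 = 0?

t5 = NOT t4 must be 0, so t4 = 1.
Enumerating the 8 input combinations, 6 give t5 = 0 and 2 give t5 = 1.

6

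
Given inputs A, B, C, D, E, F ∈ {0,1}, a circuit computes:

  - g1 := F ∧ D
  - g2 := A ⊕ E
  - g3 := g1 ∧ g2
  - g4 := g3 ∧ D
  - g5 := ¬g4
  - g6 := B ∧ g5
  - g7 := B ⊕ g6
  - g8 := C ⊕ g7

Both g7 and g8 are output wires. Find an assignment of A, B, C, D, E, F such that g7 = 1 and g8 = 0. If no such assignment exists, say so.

Check with A=0 B=1 C=1 D=1 E=1 F=1:
g1 = F ∧ D = 1 ∧ 1 = 1
g2 = A ⊕ E = 0 ⊕ 1 = 1
g3 = g1 ∧ g2 = 1 ∧ 1 = 1
g4 = g3 ∧ D = 1 ∧ 1 = 1
g5 = ¬g4 = ¬1 = 0
g6 = B ∧ g5 = 1 ∧ 0 = 0
g7 = B ⊕ g6 = 1 ⊕ 0 = 1
g8 = C ⊕ g7 = 1 ⊕ 1 = 0
So g7 = 1 and g8 = 0.

A=0 B=1 C=1 D=1 E=1 F=1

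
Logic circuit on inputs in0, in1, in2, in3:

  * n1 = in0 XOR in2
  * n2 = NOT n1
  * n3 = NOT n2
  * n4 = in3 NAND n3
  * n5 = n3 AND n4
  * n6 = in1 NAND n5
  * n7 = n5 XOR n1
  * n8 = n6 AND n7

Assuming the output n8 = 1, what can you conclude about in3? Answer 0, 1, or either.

1

n8 = n6 AND n7 must be 1, so both n6 = 1 and n7 = 1.
Every assignment with n8 = 1 has in3 = 1; there are 4 such assignment(s).
  in0=0, in1=0, in2=1, in3=1
  in0=0, in1=1, in2=1, in3=1
  in0=1, in1=0, in2=0, in3=1
  in0=1, in1=1, in2=0, in3=1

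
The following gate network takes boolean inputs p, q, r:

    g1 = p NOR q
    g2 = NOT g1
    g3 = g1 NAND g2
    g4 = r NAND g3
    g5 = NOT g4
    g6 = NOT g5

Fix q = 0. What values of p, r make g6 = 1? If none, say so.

Check with q = 0 and p=1, r=0:
g1 = p NOR q = 1 NOR 0 = 0
g2 = NOT g1 = NOT 0 = 1
g3 = g1 NAND g2 = 0 NAND 1 = 1
g4 = r NAND g3 = 0 NAND 1 = 1
g5 = NOT g4 = NOT 1 = 0
g6 = NOT g5 = NOT 0 = 1
So g6 = 1.

p=1, r=0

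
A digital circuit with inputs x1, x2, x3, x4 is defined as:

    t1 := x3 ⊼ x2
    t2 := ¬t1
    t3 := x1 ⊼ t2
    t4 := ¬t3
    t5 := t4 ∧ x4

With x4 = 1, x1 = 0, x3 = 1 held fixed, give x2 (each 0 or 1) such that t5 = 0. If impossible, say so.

x2=1

t5 = t4 ∧ x4 must be 0, so at least one of t4, x4 is 0.
Check with x4 = 1, x1 = 0, x3 = 1 and x2=1:
t1 = x3 ⊼ x2 = 1 ⊼ 1 = 0
t2 = ¬t1 = ¬0 = 1
t3 = x1 ⊼ t2 = 0 ⊼ 1 = 1
t4 = ¬t3 = ¬1 = 0
t5 = t4 ∧ x4 = 0 ∧ 1 = 0
So t5 = 0.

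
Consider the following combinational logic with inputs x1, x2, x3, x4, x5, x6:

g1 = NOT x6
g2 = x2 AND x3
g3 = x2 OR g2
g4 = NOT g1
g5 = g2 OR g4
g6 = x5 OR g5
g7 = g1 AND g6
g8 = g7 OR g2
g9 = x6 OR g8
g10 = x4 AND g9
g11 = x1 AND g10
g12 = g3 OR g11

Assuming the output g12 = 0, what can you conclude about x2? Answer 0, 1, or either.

0

g12 = g3 OR g11 must be 0, so both g3 = 0 and g11 = 0.
Every assignment with g12 = 0 has x2 = 0; there are 26 such assignment(s).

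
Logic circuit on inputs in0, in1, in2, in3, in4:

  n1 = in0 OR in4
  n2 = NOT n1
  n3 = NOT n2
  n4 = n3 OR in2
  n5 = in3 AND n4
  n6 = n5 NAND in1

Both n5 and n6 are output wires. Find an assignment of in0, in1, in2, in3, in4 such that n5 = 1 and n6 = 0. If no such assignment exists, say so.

Check with in0=0, in1=1, in2=0, in3=1, in4=1:
n1 = in0 OR in4 = 0 OR 1 = 1
n2 = NOT n1 = NOT 1 = 0
n3 = NOT n2 = NOT 0 = 1
n4 = n3 OR in2 = 1 OR 0 = 1
n5 = in3 AND n4 = 1 AND 1 = 1
n6 = n5 NAND in1 = 1 NAND 1 = 0
So n5 = 1 and n6 = 0.

in0=0, in1=1, in2=0, in3=1, in4=1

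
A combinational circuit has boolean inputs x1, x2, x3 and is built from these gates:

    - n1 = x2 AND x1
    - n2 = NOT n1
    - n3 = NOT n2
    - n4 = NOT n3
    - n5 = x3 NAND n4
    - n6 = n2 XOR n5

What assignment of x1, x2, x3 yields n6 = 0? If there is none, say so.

n6 = n2 XOR n5 must be 0, so n2 and n5 are equal.
Check with x1=1, x2=0, x3=0:
n1 = x2 AND x1 = 0 AND 1 = 0
n2 = NOT n1 = NOT 0 = 1
n3 = NOT n2 = NOT 1 = 0
n4 = NOT n3 = NOT 0 = 1
n5 = x3 NAND n4 = 0 NAND 1 = 1
n6 = n2 XOR n5 = 1 XOR 1 = 0
So n6 = 0 as required.

x1=1, x2=0, x3=0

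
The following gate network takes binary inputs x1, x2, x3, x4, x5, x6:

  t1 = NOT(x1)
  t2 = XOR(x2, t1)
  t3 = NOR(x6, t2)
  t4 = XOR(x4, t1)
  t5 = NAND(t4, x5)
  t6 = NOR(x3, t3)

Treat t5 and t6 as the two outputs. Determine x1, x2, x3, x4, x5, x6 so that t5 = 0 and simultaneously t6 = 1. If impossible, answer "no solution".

x1=0, x2=0, x3=0, x4=0, x5=1, x6=1

Check with x1=0, x2=0, x3=0, x4=0, x5=1, x6=1:
t1 = NOT(x1) = NOT 0 = 1
t2 = XOR(x2, t1) = XOR(0, 1) = 1
t3 = NOR(x6, t2) = NOR(1, 1) = 0
t4 = XOR(x4, t1) = XOR(0, 1) = 1
t5 = NAND(t4, x5) = NAND(1, 1) = 0
t6 = NOR(x3, t3) = NOR(0, 0) = 1
So t5 = 0 and t6 = 1.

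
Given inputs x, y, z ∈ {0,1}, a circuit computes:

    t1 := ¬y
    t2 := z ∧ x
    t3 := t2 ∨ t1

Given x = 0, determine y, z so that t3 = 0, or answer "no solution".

y=1, z=1

t3 = t2 ∨ t1 must be 0, so both t2 = 0 and t1 = 0.
Check with x = 0 and y=1, z=1:
t1 = ¬y = ¬1 = 0
t2 = z ∧ x = 1 ∧ 0 = 0
t3 = t2 ∨ t1 = 0 ∨ 0 = 0
So t3 = 0.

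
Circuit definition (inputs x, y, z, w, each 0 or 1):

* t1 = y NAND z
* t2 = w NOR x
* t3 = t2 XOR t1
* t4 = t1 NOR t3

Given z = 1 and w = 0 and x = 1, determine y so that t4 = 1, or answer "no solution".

y=1

t4 = t1 NOR t3 must be 1, so both t1 = 0 and t3 = 0.
Check with z = 1 and w = 0 and x = 1 and y=1:
t1 = y NAND z = 1 NAND 1 = 0
t2 = w NOR x = 0 NOR 1 = 0
t3 = t2 XOR t1 = 0 XOR 0 = 0
t4 = t1 NOR t3 = 0 NOR 0 = 1
So t4 = 1.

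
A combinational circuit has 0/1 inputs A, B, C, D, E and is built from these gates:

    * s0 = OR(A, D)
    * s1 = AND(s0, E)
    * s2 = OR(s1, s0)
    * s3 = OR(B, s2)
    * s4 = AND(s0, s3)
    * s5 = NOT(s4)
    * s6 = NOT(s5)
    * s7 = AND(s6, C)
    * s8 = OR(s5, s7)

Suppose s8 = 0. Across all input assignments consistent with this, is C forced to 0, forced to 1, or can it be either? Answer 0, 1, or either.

0

s8 = OR(s5, s7) must be 0, so both s5 = 0 and s7 = 0.
s5 = NOT(s4) must be 0, so s4 = 1.
s7 = AND(s6, C) must be 0, so at least one of s6, C is 0.
Every assignment with s8 = 0 has C = 0; there are 12 such assignment(s).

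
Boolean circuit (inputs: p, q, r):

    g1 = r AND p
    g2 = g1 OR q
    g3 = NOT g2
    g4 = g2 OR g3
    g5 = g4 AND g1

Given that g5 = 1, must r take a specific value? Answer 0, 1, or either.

1

g5 = g4 AND g1 must be 1, so both g4 = 1 and g1 = 1.
g4 = g2 OR g3 must be 1, so at least one of g2, g3 is 1.
Every assignment with g5 = 1 has r = 1; there are 2 such assignment(s).
  p=1, q=0, r=1
  p=1, q=1, r=1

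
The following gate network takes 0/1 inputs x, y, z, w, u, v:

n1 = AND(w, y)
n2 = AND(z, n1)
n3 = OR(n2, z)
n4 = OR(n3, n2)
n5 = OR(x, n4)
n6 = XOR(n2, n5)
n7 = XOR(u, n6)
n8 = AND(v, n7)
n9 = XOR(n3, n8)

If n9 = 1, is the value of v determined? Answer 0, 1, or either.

Both values of v occur among assignments with n9 = 1:
  v=0: x=0, y=0, z=1, w=0, u=0, v=0
  v=1: x=0, y=0, z=0, w=0, u=1, v=1

either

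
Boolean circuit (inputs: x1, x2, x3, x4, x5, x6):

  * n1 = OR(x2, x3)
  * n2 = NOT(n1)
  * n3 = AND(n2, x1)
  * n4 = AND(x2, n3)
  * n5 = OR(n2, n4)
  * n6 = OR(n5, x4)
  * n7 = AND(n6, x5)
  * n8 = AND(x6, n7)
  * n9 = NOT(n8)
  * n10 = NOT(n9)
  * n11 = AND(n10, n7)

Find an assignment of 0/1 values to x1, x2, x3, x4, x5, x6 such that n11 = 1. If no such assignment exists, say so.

Check with x1=0, x2=0, x3=0, x4=1, x5=1, x6=1:
n1 = OR(x2, x3) = OR(0, 0) = 0
n2 = NOT(n1) = NOT 0 = 1
n3 = AND(n2, x1) = AND(1, 0) = 0
n4 = AND(x2, n3) = AND(0, 0) = 0
n5 = OR(n2, n4) = OR(1, 0) = 1
n6 = OR(n5, x4) = OR(1, 1) = 1
n7 = AND(n6, x5) = AND(1, 1) = 1
n8 = AND(x6, n7) = AND(1, 1) = 1
n9 = NOT(n8) = NOT 1 = 0
n10 = NOT(n9) = NOT 0 = 1
n11 = AND(n10, n7) = AND(1, 1) = 1
So n11 = 1 as required.

x1=0, x2=0, x3=0, x4=1, x5=1, x6=1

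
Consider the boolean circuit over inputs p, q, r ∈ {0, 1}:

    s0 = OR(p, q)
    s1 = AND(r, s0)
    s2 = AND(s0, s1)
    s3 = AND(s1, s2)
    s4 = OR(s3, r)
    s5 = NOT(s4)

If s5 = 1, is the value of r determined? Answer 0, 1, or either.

s5 = NOT(s4) must be 1, so s4 = 0.
s4 = OR(s3, r) must be 0, so both s3 = 0 and r = 0.
s3 = AND(s1, s2) must be 0, so at least one of s1, s2 is 0.
Every assignment with s5 = 1 has r = 0; there are 4 such assignment(s).
  p=0, q=0, r=0
  p=0, q=1, r=0
  p=1, q=0, r=0
  p=1, q=1, r=0

0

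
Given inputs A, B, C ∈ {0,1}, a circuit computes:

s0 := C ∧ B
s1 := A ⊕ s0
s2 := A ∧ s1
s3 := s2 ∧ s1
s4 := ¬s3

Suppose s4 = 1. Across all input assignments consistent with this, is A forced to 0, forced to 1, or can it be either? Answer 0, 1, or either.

either

Both values of A occur among assignments with s4 = 1:
  A=0: A=0, B=0, C=0
  A=1: A=1, B=1, C=1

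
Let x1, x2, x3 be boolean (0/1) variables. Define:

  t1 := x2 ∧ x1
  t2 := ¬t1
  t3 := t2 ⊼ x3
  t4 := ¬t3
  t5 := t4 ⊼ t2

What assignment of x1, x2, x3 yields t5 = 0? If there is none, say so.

Check with x1=1, x2=0, x3=1:
t1 = x2 ∧ x1 = 0 ∧ 1 = 0
t2 = ¬t1 = ¬0 = 1
t3 = t2 ⊼ x3 = 1 ⊼ 1 = 0
t4 = ¬t3 = ¬0 = 1
t5 = t4 ⊼ t2 = 1 ⊼ 1 = 0
So t5 = 0 as required.

x1=1, x2=0, x3=1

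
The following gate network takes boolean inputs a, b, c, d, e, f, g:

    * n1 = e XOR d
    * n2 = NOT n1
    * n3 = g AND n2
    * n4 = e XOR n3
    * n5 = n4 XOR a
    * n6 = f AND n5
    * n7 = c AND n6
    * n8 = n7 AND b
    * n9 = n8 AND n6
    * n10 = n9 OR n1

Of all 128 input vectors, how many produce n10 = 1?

68

n10 = n9 OR n1 must be 1, so at least one of n9, n1 is 1.
Enumerating the 128 input combinations, 68 give n10 = 1 and 60 give n10 = 0.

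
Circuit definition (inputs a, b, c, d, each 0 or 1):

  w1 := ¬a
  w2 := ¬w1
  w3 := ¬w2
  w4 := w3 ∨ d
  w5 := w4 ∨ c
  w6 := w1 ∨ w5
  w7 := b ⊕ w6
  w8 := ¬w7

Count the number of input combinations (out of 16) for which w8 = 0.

8

w8 = ¬w7 must be 0, so w7 = 1.
w7 = b ⊕ w6 must be 1, so b and w6 differ.
Enumerating the 16 input combinations, 8 give w8 = 0 and 8 give w8 = 1.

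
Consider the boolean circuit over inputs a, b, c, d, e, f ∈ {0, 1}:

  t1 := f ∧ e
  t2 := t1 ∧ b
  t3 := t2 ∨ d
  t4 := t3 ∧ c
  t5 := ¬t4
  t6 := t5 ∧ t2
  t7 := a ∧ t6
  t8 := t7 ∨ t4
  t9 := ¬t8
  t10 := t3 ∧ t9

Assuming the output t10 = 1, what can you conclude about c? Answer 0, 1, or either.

t10 = t3 ∧ t9 must be 1, so both t3 = 1 and t9 = 1.
t3 = t2 ∨ d must be 1, so at least one of t2, d is 1.
t9 = ¬t8 must be 1, so t8 = 0.
Every assignment with t10 = 1 has c = 0; there are 16 such assignment(s).

0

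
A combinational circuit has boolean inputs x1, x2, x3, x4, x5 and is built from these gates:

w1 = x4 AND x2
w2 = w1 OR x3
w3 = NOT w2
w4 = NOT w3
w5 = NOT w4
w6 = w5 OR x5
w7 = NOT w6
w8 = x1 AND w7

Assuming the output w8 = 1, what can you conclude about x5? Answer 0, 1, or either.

w8 = x1 AND w7 must be 1, so both x1 = 1 and w7 = 1.
w7 = NOT w6 must be 1, so w6 = 0.
w6 = w5 OR x5 must be 0, so both w5 = 0 and x5 = 0.
Every assignment with w8 = 1 has x5 = 0; there are 5 such assignment(s).

0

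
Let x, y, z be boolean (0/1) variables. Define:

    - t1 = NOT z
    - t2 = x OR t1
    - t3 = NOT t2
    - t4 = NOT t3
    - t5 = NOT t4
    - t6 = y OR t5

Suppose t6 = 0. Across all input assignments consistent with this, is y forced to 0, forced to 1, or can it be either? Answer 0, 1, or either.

0

t6 = y OR t5 must be 0, so both y = 0 and t5 = 0.
t5 = NOT t4 must be 0, so t4 = 1.
Every assignment with t6 = 0 has y = 0; there are 3 such assignment(s).
  x=0, y=0, z=0
  x=1, y=0, z=0
  x=1, y=0, z=1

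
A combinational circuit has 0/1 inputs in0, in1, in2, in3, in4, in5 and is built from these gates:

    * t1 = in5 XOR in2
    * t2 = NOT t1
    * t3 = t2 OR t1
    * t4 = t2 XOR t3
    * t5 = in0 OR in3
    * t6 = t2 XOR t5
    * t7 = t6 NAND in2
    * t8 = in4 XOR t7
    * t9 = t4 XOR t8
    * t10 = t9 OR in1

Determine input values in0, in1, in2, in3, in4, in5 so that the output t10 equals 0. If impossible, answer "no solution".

in0=0, in1=0, in2=1, in3=0, in4=0, in5=0

Check with in0=0, in1=0, in2=1, in3=0, in4=0, in5=0:
t1 = in5 XOR in2 = 0 XOR 1 = 1
t2 = NOT t1 = NOT 1 = 0
t3 = t2 OR t1 = 0 OR 1 = 1
t4 = t2 XOR t3 = 0 XOR 1 = 1
t5 = in0 OR in3 = 0 OR 0 = 0
t6 = t2 XOR t5 = 0 XOR 0 = 0
t7 = t6 NAND in2 = 0 NAND 1 = 1
t8 = in4 XOR t7 = 0 XOR 1 = 1
t9 = t4 XOR t8 = 1 XOR 1 = 0
t10 = t9 OR in1 = 0 OR 0 = 0
So t10 = 0 as required.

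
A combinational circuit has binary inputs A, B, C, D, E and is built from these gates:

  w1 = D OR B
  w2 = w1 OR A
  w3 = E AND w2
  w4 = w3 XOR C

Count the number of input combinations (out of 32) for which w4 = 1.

16

w4 = w3 XOR C must be 1, so w3 and C differ.
Enumerating the 32 input combinations, 16 give w4 = 1 and 16 give w4 = 0.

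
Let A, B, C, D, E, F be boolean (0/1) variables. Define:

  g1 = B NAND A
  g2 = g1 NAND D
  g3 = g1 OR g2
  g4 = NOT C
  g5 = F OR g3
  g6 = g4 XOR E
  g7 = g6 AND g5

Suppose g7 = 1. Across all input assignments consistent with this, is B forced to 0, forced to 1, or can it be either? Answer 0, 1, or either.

Both values of B occur among assignments with g7 = 1:
  B=0: A=0, B=0, C=0, D=0, E=0, F=0
  B=1: A=0, B=1, C=0, D=0, E=0, F=0

either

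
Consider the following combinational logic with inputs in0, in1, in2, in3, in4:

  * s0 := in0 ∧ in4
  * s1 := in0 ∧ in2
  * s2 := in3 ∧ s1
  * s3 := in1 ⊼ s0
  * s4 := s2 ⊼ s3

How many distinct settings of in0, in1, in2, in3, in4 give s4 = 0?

s4 = s2 ⊼ s3 must be 0, so both s2 = 1 and s3 = 1.
s2 = in3 ∧ s1 must be 1, so both in3 = 1 and s1 = 1.
Satisfying assignments:
  in0=1, in1=0, in2=1, in3=1, in4=0
  in0=1, in1=0, in2=1, in3=1, in4=1
  in0=1, in1=1, in2=1, in3=1, in4=0

3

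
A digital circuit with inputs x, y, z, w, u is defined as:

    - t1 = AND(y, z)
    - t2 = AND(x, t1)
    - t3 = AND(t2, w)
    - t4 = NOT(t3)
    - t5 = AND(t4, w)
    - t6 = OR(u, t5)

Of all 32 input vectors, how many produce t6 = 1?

23

t6 = OR(u, t5) must be 1, so at least one of u, t5 is 1.
Enumerating the 32 input combinations, 23 give t6 = 1 and 9 give t6 = 0.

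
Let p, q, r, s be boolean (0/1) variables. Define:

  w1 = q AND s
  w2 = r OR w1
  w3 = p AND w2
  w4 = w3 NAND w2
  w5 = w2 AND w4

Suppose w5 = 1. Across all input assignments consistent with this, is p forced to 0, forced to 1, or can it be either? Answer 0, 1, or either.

0

w5 = w2 AND w4 must be 1, so both w2 = 1 and w4 = 1.
w2 = r OR w1 must be 1, so at least one of r, w1 is 1.
w4 = w3 NAND w2 must be 1, so at least one of w3, w2 is 0.
Every assignment with w5 = 1 has p = 0; there are 5 such assignment(s).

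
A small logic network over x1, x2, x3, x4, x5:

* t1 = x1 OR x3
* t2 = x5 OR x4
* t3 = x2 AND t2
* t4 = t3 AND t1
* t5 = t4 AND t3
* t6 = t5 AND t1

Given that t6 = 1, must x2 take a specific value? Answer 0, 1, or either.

t6 = t5 AND t1 must be 1, so both t5 = 1 and t1 = 1.
t5 = t4 AND t3 must be 1, so both t4 = 1 and t3 = 1.
t1 = x1 OR x3 must be 1, so at least one of x1, x3 is 1.
Every assignment with t6 = 1 has x2 = 1; there are 9 such assignment(s).

1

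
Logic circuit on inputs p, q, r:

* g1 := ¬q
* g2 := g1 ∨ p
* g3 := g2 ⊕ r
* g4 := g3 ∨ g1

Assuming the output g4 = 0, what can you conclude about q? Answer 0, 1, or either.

g4 = g3 ∨ g1 must be 0, so both g3 = 0 and g1 = 0.
Every assignment with g4 = 0 has q = 1; there are 2 such assignment(s).
  p=0, q=1, r=0
  p=1, q=1, r=1

1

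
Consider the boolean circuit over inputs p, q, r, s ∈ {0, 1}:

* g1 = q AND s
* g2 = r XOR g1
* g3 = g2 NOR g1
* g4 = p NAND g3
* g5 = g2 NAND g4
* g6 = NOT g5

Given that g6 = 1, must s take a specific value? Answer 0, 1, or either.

either

Both values of s occur among assignments with g6 = 1:
  s=0: p=0, q=0, r=1, s=0
  s=1: p=0, q=0, r=1, s=1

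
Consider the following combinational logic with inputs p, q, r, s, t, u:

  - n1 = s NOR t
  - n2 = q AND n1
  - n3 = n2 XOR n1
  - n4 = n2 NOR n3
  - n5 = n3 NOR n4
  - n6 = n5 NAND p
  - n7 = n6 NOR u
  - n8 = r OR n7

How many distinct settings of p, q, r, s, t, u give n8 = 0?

31

n8 = r OR n7 must be 0, so both r = 0 and n7 = 0.
n7 = n6 NOR u must be 0, so at least one of n6, u is 1.
Enumerating the 64 input combinations, 31 give n8 = 0 and 33 give n8 = 1.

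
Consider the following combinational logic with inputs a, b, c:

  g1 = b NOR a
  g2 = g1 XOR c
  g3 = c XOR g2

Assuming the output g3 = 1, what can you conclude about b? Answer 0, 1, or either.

g3 = c XOR g2 must be 1, so c and g2 differ.
Every assignment with g3 = 1 has b = 0; there are 2 such assignment(s).
  a=0, b=0, c=0
  a=0, b=0, c=1

0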